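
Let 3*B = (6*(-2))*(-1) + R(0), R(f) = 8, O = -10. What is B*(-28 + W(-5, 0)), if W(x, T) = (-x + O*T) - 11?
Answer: -680/3 ≈ -226.67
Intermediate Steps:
W(x, T) = -11 - x - 10*T (W(x, T) = (-x - 10*T) - 11 = -11 - x - 10*T)
B = 20/3 (B = ((6*(-2))*(-1) + 8)/3 = (-12*(-1) + 8)/3 = (12 + 8)/3 = (⅓)*20 = 20/3 ≈ 6.6667)
B*(-28 + W(-5, 0)) = 20*(-28 + (-11 - 1*(-5) - 10*0))/3 = 20*(-28 + (-11 + 5 + 0))/3 = 20*(-28 - 6)/3 = (20/3)*(-34) = -680/3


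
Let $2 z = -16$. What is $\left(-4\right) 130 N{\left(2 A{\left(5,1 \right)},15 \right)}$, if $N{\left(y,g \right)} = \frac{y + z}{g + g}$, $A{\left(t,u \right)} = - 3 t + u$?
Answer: $624$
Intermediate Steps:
$A{\left(t,u \right)} = u - 3 t$
$z = -8$ ($z = \frac{1}{2} \left(-16\right) = -8$)
$N{\left(y,g \right)} = \frac{-8 + y}{2 g}$ ($N{\left(y,g \right)} = \frac{y - 8}{g + g} = \frac{-8 + y}{2 g}$)
$\left(-4\right) 130 N{\left(2 A{\left(5,1 \right)},15 \right)} = \left(-4\right) 130 \frac{-8 + 2 \left(1 - 15\right)}{2 \cdot 15} = - 520 \cdot \frac{1}{2} \cdot \frac{1}{15} \left(-8 + 2 \left(1 - 15\right)\right) = - 520 \cdot \frac{1}{2} \cdot \frac{1}{15} \left(-8 + 2 \left(-14\right)\right) = - 520 \cdot \frac{1}{2} \cdot \frac{1}{15} \left(-8 - 28\right) = - 520 \cdot \frac{1}{2} \cdot \frac{1}{15} \left(-36\right) = \left(-520\right) \left(- \frac{6}{5}\right) = 624$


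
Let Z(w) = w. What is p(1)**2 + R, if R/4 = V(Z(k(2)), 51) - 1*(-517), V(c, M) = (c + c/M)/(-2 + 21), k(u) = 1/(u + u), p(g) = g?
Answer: 2004913/969 ≈ 2069.1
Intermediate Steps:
k(u) = 1/(2*u)
V(c, M) = c/19 + c/(19*M) (V(c, M) = (c + c/M)/19 = (c + c/M)*(1/19) = c/19 + c/(19*M))
R = 2003944/969 (R = 4*((1/19)*((1/2)/2)*(1 + 51)/51 - 1*(-517)) = 4*((1/19)*((1/2)*(1/2))*(1/51)*52 + 517) = 4*((1/19)*(1/4)*(1/51)*52 + 517) = 4*(13/969 + 517) = 4*(500986/969) = 2003944/969 ≈ 2068.1)
p(1)**2 + R = 1**2 + 2003944/969 = 1 + 2003944/969 = 2004913/969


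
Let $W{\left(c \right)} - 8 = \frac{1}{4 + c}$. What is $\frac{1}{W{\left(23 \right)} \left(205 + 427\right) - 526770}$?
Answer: $- \frac{27}{14085646} \approx -1.9168 \cdot 10^{-6}$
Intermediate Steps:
$W{\left(c \right)} = 8 + \frac{1}{4 + c}$
$\frac{1}{W{\left(23 \right)} \left(205 + 427\right) - 526770} = \frac{1}{\frac{33 + 8 \cdot 23}{4 + 23} \left(205 + 427\right) - 526770} = \frac{1}{\frac{33 + 184}{27} \cdot 632 - 526770} = \frac{1}{\frac{1}{27} \cdot 217 \cdot 632 - 526770} = \frac{1}{\frac{217}{27} \cdot 632 - 526770} = \frac{1}{\frac{137144}{27} - 526770} = \frac{1}{- \frac{14085646}{27}} = - \frac{27}{14085646}$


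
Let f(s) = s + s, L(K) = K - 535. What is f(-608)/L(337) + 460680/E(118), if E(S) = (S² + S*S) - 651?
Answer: 62143096/2692503 ≈ 23.080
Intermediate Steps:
L(K) = -535 + K
E(S) = -651 + 2*S² (E(S) = (S² + S²) - 651 = 2*S² - 651 = -651 + 2*S²)
f(s) = 2*s
f(-608)/L(337) + 460680/E(118) = (2*(-608))/(-535 + 337) + 460680/(-651 + 2*118²) = -1216/(-198) + 460680/(-651 + 2*13924) = -1216*(-1/198) + 460680/(-651 + 27848) = 608/99 + 460680/27197 = 62143096/2692503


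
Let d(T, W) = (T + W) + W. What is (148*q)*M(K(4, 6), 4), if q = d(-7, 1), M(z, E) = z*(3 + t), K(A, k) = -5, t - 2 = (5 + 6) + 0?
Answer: 59200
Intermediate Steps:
t = 13 (t = 2 + ((5 + 6) + 0) = 2 + (11 + 0) = 2 + 11 = 13)
d(T, W) = T + 2*W
M(z, E) = 16*z (M(z, E) = z*(3 + 13) = z*16 = 16*z)
q = -5 (q = -7 + 2*1 = -7 + 2 = -5)
(148*q)*M(K(4, 6), 4) = (148*(-5))*(16*(-5)) = -740*(-80) = 59200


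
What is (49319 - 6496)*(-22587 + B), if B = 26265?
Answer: 157502994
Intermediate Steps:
(49319 - 6496)*(-22587 + B) = (49319 - 6496)*(-22587 + 26265) = 42823*3678 = 157502994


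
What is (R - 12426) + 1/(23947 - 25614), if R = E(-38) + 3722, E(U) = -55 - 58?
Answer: -14697940/1667 ≈ -8817.0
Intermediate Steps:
E(U) = -113
R = 3609 (R = -113 + 3722 = 3609)
(R - 12426) + 1/(23947 - 25614) = (3609 - 12426) + 1/(23947 - 25614) = -8817 + 1/(-1667) = -8817 - 1/1667 = -14697940/1667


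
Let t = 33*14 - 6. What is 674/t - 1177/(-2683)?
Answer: 1172527/611724 ≈ 1.9168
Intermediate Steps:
t = 456 (t = 462 - 6 = 456)
674/t - 1177/(-2683) = 674/456 - 1177/(-2683) = 674*(1/456) - 1177*(-1/2683) = 337/228 + 1177/2683 = 1172527/611724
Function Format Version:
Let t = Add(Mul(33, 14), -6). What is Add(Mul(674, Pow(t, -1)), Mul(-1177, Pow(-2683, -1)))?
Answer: Rational(1172527, 611724) ≈ 1.9168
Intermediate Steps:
t = 456 (t = Add(462, -6) = 456)
Add(Mul(674, Pow(t, -1)), Mul(-1177, Pow(-2683, -1))) = Add(Mul(674, Pow(456, -1)), Mul(-1177, Pow(-2683, -1))) = Add(Mul(674, Rational(1, 456)), Mul(-1177, Rational(-1, 2683))) = Add(Rational(337, 228), Rational(1177, 2683)) = Rational(1172527, 611724)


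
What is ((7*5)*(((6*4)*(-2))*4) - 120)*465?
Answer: -3180600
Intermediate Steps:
((7*5)*(((6*4)*(-2))*4) - 120)*465 = (35*((24*(-2))*4) - 120)*465 = (35*(-48*4) - 120)*465 = (35*(-192) - 120)*465 = (-6720 - 120)*465 = -6840*465 = -3180600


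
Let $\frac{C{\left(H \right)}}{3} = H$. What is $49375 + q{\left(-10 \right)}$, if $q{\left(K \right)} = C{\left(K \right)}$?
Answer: $49345$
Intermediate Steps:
$C{\left(H \right)} = 3 H$
$q{\left(K \right)} = 3 K$
$49375 + q{\left(-10 \right)} = 49375 + 3 \left(-10\right) = 49375 - 30 = 49345$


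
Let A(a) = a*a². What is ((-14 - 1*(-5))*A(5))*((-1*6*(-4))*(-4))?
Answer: 108000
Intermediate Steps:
A(a) = a³
((-14 - 1*(-5))*A(5))*((-1*6*(-4))*(-4)) = ((-14 - 1*(-5))*5³)*((-1*6*(-4))*(-4)) = ((-14 + 5)*125)*(-6*(-4)*(-4)) = (-9*125)*(24*(-4)) = -1125*(-96) = 108000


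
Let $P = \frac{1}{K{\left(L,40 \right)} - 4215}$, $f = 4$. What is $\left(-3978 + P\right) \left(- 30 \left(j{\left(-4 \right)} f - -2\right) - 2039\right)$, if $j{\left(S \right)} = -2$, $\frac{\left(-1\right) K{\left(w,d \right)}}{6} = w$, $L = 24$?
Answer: $\frac{32235251477}{4359} \approx 7.3951 \cdot 10^{6}$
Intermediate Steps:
$K{\left(w,d \right)} = - 6 w$
$P = - \frac{1}{4359}$ ($P = \frac{1}{\left(-6\right) 24 - 4215} = \frac{1}{-144 - 4215} = \frac{1}{-4359} = - \frac{1}{4359} \approx -0.00022941$)
$\left(-3978 + P\right) \left(- 30 \left(j{\left(-4 \right)} f - -2\right) - 2039\right) = \left(-3978 - \frac{1}{4359}\right) \left(- 30 \left(\left(-2\right) 4 - -2\right) - 2039\right) = - \frac{17340103 \left(- 30 \left(-8 + \left(-2 + 4\right)\right) - 2039\right)}{4359} = - \frac{17340103 \left(- 30 \left(-8 + 2\right) - 2039\right)}{4359} = - \frac{17340103 \left(\left(-30\right) \left(-6\right) - 2039\right)}{4359} = - \frac{17340103 \left(180 - 2039\right)}{4359} = \left(- \frac{17340103}{4359}\right) \left(-1859\right) = \frac{32235251477}{4359}$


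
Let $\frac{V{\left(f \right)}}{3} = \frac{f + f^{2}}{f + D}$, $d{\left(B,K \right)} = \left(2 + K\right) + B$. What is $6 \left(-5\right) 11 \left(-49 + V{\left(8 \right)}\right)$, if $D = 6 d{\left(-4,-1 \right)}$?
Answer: $23298$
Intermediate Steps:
$d{\left(B,K \right)} = 2 + B + K$
$D = -18$ ($D = 6 \left(2 - 4 - 1\right) = 6 \left(-3\right) = -18$)
$V{\left(f \right)} = \frac{3 \left(f + f^{2}\right)}{-18 + f}$ ($V{\left(f \right)} = 3 \frac{f + f^{2}}{f - 18} = 3 \frac{f + f^{2}}{-18 + f} = \frac{3 \left(f + f^{2}\right)}{-18 + f}$)
$6 \left(-5\right) 11 \left(-49 + V{\left(8 \right)}\right) = 6 \left(-5\right) 11 \left(-49 + 3 \cdot 8 \frac{1}{-18 + 8} \left(1 + 8\right)\right) = \left(-30\right) 11 \left(-49 + 3 \cdot 8 \frac{1}{-10} \cdot 9\right) = - 330 \left(-49 + 3 \cdot 8 \left(- \frac{1}{10}\right) 9\right) = - 330 \left(-49 - \frac{108}{5}\right) = \left(-330\right) \left(- \frac{353}{5}\right) = 23298$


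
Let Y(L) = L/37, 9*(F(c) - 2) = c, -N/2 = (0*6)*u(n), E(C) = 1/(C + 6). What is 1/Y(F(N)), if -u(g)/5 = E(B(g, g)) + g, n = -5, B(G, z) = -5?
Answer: 37/2 ≈ 18.500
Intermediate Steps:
E(C) = 1/(6 + C)
u(g) = -5 - 5*g (u(g) = -5*(1/(6 - 5) + g) = -5*(1/1 + g) = -5*(1 + g) = -5 - 5*g)
N = 0 (N = -2*0*6*(-5 - 5*(-5)) = -0*(-5 + 25) = -0*20 = -2*0 = 0)
F(c) = 2 + c/9
Y(L) = L/37 (Y(L) = L*(1/37) = L/37)
1/Y(F(N)) = 1/((2 + (⅑)*0)/37) = 1/((2 + 0)/37) = 1/((1/37)*2) = 1/(2/37) = 37/2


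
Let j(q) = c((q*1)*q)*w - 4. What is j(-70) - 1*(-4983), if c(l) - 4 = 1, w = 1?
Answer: 4984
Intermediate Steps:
c(l) = 5 (c(l) = 4 + 1 = 5)
j(q) = 1 (j(q) = 5*1 - 4 = 5 - 4 = 1)
j(-70) - 1*(-4983) = 1 - 1*(-4983) = 1 + 4983 = 4984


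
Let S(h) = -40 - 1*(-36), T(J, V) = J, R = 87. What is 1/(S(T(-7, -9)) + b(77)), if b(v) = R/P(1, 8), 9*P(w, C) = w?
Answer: 1/779 ≈ 0.0012837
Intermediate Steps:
P(w, C) = w/9
S(h) = -4 (S(h) = -40 + 36 = -4)
b(v) = 783 (b(v) = 87/(((⅑)*1)) = 87/(⅑) = 87*9 = 783)
1/(S(T(-7, -9)) + b(77)) = 1/(-4 + 783) = 1/779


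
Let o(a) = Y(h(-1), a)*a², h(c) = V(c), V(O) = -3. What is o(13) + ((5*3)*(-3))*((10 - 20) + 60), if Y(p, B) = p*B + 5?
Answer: -7996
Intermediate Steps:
h(c) = -3
Y(p, B) = 5 + B*p (Y(p, B) = B*p + 5 = 5 + B*p)
o(a) = a²*(5 - 3*a) (o(a) = (5 + a*(-3))*a² = (5 - 3*a)*a² = a²*(5 - 3*a))
o(13) + ((5*3)*(-3))*((10 - 20) + 60) = 13²*(5 - 3*13) + ((5*3)*(-3))*((10 - 20) + 60) = 169*(5 - 39) + (15*(-3))*(-10 + 60) = 169*(-34) - 45*50 = -5746 - 2250 = -7996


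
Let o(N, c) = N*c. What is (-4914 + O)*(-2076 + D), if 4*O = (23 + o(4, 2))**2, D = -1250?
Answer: 31089785/2 ≈ 1.5545e+7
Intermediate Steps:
O = 961/4 (O = (23 + 4*2)**2/4 = (23 + 8)**2/4 = (1/4)*31**2 = (1/4)*961 = 961/4 ≈ 240.25)
(-4914 + O)*(-2076 + D) = (-4914 + 961/4)*(-2076 - 1250) = -18695/4*(-3326) = 31089785/2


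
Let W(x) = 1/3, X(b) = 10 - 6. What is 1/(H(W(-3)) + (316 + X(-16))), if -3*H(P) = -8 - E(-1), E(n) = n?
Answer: 3/967 ≈ 0.0031024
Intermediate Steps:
X(b) = 4
W(x) = 1/3
H(P) = 7/3 (H(P) = -(-8 - 1*(-1))/3 = -(-8 + 1)/3 = -1/3*(-7) = 7/3)
1/(H(W(-3)) + (316 + X(-16))) = 1/(7/3 + (316 + 4)) = 1/(7/3 + 320) = 1/(967/3) = 3/967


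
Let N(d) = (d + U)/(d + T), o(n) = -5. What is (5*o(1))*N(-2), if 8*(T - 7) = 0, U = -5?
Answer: 35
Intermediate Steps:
T = 7 (T = 7 + (⅛)*0 = 7 + 0 = 7)
N(d) = (-5 + d)/(7 + d) (N(d) = (d - 5)/(d + 7) = (-5 + d)/(7 + d))
(5*o(1))*N(-2) = (5*(-5))*((-5 - 2)/(7 - 2)) = -25*(-7)/5 = -5*(-7) = -25*(-7/5) = 35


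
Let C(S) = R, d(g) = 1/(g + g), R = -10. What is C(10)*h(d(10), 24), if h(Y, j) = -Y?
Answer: ½ ≈ 0.50000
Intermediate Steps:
d(g) = 1/(2*g)
C(S) = -10
C(10)*h(d(10), 24) = -(-10)*(½)/10 = -(-10)*(½)*(⅒) = -(-10)/20 = -10*(-1/20) = ½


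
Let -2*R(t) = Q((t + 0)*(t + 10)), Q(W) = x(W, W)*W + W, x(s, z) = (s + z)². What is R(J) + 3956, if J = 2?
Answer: -23704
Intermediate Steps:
Q(W) = W + 4*W³ (Q(W) = (W + W)²*W + W = (2*W)²*W + W = (4*W²)*W + W = 4*W³ + W = W + 4*W³)
R(t) = -2*t³*(10 + t)³ - t*(10 + t)/2 (R(t) = -((t + 0)*(t + 10) + 4*((t + 0)*(t + 10))³)/2 = -(t*(10 + t) + 4*(t*(10 + t))³)/2 = -(t*(10 + t) + 4*(t³*(10 + t)³))/2 = -(t*(10 + t) + 4*t³*(10 + t)³)/2 = -2*t³*(10 + t)³ - t*(10 + t)/2)
R(J) + 3956 = -½*2*(1 + 4*2²*(10 + 2)²)*(10 + 2) + 3956 = -½*2*(1 + 4*4*12²)*12 + 3956 = -½*2*(1 + 4*4*144)*12 + 3956 = -½*2*(1 + 2304)*12 + 3956 = -½*2*2305*12 + 3956 = -27660 + 3956 = -23704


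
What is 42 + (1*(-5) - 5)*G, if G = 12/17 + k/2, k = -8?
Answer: 1274/17 ≈ 74.941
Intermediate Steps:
G = -56/17 (G = 12/17 - 8/2 = 12*(1/17) - 8*½ = 12/17 - 4 = -56/17 ≈ -3.2941)
42 + (1*(-5) - 5)*G = 42 + (1*(-5) - 5)*(-56/17) = 42 + (-5 - 5)*(-56/17) = 42 - 10*(-56/17) = 42 + 560/17 = 1274/17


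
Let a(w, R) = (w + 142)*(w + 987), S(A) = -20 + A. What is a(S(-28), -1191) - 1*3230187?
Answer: -3141921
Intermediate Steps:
a(w, R) = (142 + w)*(987 + w)
a(S(-28), -1191) - 1*3230187 = (140154 + (-20 - 28)² + 1129*(-20 - 28)) - 1*3230187 = (140154 + (-48)² + 1129*(-48)) - 3230187 = (140154 + 2304 - 54192) - 3230187 = 88266 - 3230187 = -3141921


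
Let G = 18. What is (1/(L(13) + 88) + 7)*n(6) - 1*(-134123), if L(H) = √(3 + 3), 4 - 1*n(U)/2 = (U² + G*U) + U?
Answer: 7000011/53 + 2*√6/53 ≈ 1.3208e+5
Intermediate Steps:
n(U) = 8 - 38*U - 2*U² (n(U) = 8 - 2*((U² + 18*U) + U) = 8 - 2*(U² + 19*U) = 8 + (-38*U - 2*U²) = 8 - 38*U - 2*U²)
L(H) = √6
(1/(L(13) + 88) + 7)*n(6) - 1*(-134123) = (1/(√6 + 88) + 7)*(8 - 38*6 - 2*6²) - 1*(-134123) = (1/(88 + √6) + 7)*(8 - 228 - 2*36) + 134123 = (7 + 1/(88 + √6))*(8 - 228 - 72) + 134123 = (7 + 1/(88 + √6))*(-292) + 134123 = (-2044 - 292/(88 + √6)) + 134123 = 132079 - 292/(88 + √6)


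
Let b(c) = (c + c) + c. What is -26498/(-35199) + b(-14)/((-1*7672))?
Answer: 14626501/19289052 ≈ 0.75828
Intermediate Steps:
b(c) = 3*c (b(c) = 2*c + c = 3*c)
-26498/(-35199) + b(-14)/((-1*7672)) = -26498/(-35199) + (3*(-14))/((-1*7672)) = -26498*(-1/35199) - 42/(-7672) = 26498/35199 - 42*(-1/7672) = 26498/35199 + 3/548 = 14626501/19289052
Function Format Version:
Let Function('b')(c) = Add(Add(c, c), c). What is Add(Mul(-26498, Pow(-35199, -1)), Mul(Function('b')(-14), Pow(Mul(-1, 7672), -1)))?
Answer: Rational(14626501, 19289052) ≈ 0.75828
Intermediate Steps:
Function('b')(c) = Mul(3, c) (Function('b')(c) = Add(Mul(2, c), c) = Mul(3, c))
Add(Mul(-26498, Pow(-35199, -1)), Mul(Function('b')(-14), Pow(Mul(-1, 7672), -1))) = Add(Mul(-26498, Pow(-35199, -1)), Mul(Mul(3, -14), Pow(Mul(-1, 7672), -1))) = Add(Mul(-26498, Rational(-1, 35199)), Mul(-42, Pow(-7672, -1))) = Add(Rational(26498, 35199), Mul(-42, Rational(-1, 7672))) = Add(Rational(26498, 35199), Rational(3, 548)) = Rational(14626501, 19289052)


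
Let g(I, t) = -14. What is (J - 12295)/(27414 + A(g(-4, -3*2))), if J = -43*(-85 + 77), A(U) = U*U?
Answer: -11951/27610 ≈ -0.43285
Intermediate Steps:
A(U) = U²
J = 344 (J = -43*(-8) = 344)
(J - 12295)/(27414 + A(g(-4, -3*2))) = (344 - 12295)/(27414 + (-14)²) = -11951/(27414 + 196) = -11951/27610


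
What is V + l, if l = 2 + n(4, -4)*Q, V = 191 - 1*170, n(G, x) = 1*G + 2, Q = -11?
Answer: -43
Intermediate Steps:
n(G, x) = 2 + G (n(G, x) = G + 2 = 2 + G)
V = 21 (V = 191 - 170 = 21)
l = -64 (l = 2 + (2 + 4)*(-11) = 2 + 6*(-11) = 2 - 66 = -64)
V + l = 21 - 64 = -43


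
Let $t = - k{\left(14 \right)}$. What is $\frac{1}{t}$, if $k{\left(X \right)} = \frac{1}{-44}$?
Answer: $44$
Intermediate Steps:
$k{\left(X \right)} = - \frac{1}{44}$
$t = \frac{1}{44}$ ($t = \left(-1\right) \left(- \frac{1}{44}\right) = \frac{1}{44} \approx 0.022727$)
$\frac{1}{t} = \frac{1}{\frac{1}{44}} = 44$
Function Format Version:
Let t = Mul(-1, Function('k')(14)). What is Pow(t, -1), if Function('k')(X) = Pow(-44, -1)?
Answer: 44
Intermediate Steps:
Function('k')(X) = Rational(-1, 44)
t = Rational(1, 44) (t = Mul(-1, Rational(-1, 44)) = Rational(1, 44) ≈ 0.022727)
Pow(t, -1) = Pow(Rational(1, 44), -1) = 44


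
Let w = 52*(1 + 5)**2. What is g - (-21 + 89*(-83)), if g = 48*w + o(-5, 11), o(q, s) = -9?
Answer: 97255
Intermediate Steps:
w = 1872 (w = 52*6**2 = 52*36 = 1872)
g = 89847 (g = 48*1872 - 9 = 89856 - 9 = 89847)
g - (-21 + 89*(-83)) = 89847 - (-21 + 89*(-83)) = 89847 - (-21 - 7387) = 89847 - 1*(-7408) = 89847 + 7408 = 97255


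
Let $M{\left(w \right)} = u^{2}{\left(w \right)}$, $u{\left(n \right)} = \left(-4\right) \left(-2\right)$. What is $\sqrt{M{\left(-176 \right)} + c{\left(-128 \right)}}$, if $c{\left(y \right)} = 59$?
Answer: $\sqrt{123} \approx 11.091$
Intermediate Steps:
$u{\left(n \right)} = 8$
$M{\left(w \right)} = 64$ ($M{\left(w \right)} = 8^{2} = 64$)
$\sqrt{M{\left(-176 \right)} + c{\left(-128 \right)}} = \sqrt{64 + 59} = \sqrt{123}$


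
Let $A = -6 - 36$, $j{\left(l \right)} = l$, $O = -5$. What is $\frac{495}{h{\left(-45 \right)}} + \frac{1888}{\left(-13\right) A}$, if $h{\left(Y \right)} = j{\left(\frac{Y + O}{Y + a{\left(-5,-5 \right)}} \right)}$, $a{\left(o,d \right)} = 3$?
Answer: $\frac{572287}{1365} \approx 419.26$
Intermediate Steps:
$h{\left(Y \right)} = \frac{-5 + Y}{3 + Y}$ ($h{\left(Y \right)} = \frac{Y - 5}{Y + 3} = \frac{-5 + Y}{3 + Y}$)
$A = -42$ ($A = -6 - 36 = -42$)
$\frac{495}{h{\left(-45 \right)}} + \frac{1888}{\left(-13\right) A} = \frac{495}{\frac{1}{3 - 45} \left(-5 - 45\right)} + \frac{1888}{\left(-13\right) \left(-42\right)} = \frac{495}{\frac{1}{-42} \left(-50\right)} + \frac{1888}{546} = \frac{495}{\left(- \frac{1}{42}\right) \left(-50\right)} + 1888 \cdot \frac{1}{546} = \frac{495}{\frac{25}{21}} + \frac{944}{273} = 495 \cdot \frac{21}{25} + \frac{944}{273} = \frac{2079}{5} + \frac{944}{273} = \frac{572287}{1365}$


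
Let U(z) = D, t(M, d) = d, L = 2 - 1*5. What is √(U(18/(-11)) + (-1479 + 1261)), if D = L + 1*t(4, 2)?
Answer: I*√219 ≈ 14.799*I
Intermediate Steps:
L = -3 (L = 2 - 5 = -3)
D = -1 (D = -3 + 1*2 = -3 + 2 = -1)
U(z) = -1
√(U(18/(-11)) + (-1479 + 1261)) = √(-1 + (-1479 + 1261)) = √(-1 - 218) = √(-219) = I*√219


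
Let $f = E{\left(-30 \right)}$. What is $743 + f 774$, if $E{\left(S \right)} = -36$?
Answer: $-27121$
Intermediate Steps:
$f = -36$
$743 + f 774 = 743 - 27864 = -27121$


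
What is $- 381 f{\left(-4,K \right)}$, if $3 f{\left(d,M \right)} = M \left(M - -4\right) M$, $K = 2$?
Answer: $-3048$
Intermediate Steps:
$f{\left(d,M \right)} = \frac{M^{2} \left(4 + M\right)}{3}$ ($f{\left(d,M \right)} = \frac{M \left(M - -4\right) M}{3} = \frac{M \left(M + 4\right) M}{3} = \frac{M \left(4 + M\right) M}{3} = \frac{M^{2} \left(4 + M\right)}{3}$)
$- 381 f{\left(-4,K \right)} = - 381 \frac{2^{2} \left(4 + 2\right)}{3} = - 381 \cdot \frac{1}{3} \cdot 4 \cdot 6 = \left(-381\right) 8 = -3048$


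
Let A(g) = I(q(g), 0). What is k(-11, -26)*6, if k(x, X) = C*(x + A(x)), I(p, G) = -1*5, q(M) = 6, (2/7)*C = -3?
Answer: 1008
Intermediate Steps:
C = -21/2 (C = (7/2)*(-3) = -21/2 ≈ -10.500)
I(p, G) = -5
A(g) = -5
k(x, X) = 105/2 - 21*x/2 (k(x, X) = -21*(x - 5)/2 = -21*(-5 + x)/2 = 105/2 - 21*x/2)
k(-11, -26)*6 = (105/2 - 21/2*(-11))*6 = (105/2 + 231/2)*6 = 168*6 = 1008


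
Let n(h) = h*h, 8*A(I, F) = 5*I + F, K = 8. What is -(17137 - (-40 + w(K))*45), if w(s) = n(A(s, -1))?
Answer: -1143523/64 ≈ -17868.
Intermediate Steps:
A(I, F) = F/8 + 5*I/8 (A(I, F) = (5*I + F)/8 = (F + 5*I)/8 = F/8 + 5*I/8)
n(h) = h²
w(s) = (-⅛ + 5*s/8)² (w(s) = ((⅛)*(-1) + 5*s/8)² = (-⅛ + 5*s/8)²)
-(17137 - (-40 + w(K))*45) = -(17137 - (-40 + (-1 + 5*8)²/64)*45) = -(17137 - (-40 + (-1 + 40)²/64)*45) = -(17137 - (-40 + (1/64)*39²)*45) = -(17137 - (-40 + (1/64)*1521)*45) = -(17137 - (-40 + 1521/64)*45) = -(17137 - (-1039)*45/64) = -(17137 - 1*(-46755/64)) = -(17137 + 46755/64) = -1*1143523/64 = -1143523/64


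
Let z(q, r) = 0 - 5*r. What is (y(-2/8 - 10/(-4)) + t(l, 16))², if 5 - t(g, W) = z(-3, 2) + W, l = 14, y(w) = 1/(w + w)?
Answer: 49/81 ≈ 0.60494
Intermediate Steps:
y(w) = 1/(2*w)
z(q, r) = -5*r
t(g, W) = 15 - W (t(g, W) = 5 - (-5*2 + W) = 5 - (-10 + W) = 5 + (10 - W) = 15 - W)
(y(-2/8 - 10/(-4)) + t(l, 16))² = (1/(2*(-2/8 - 10/(-4))) + (15 - 1*16))² = (1/(2*(-2*⅛ - 10*(-¼))) + (15 - 16))² = (1/(2*(-¼ + 5/2)) - 1)² = (1/(2*(9/4)) - 1)² = ((½)*(4/9) - 1)² = (2/9 - 1)² = (-7/9)² = 49/81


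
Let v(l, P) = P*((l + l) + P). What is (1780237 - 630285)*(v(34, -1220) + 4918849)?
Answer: 7272628784128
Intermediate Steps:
v(l, P) = P*(P + 2*l) (v(l, P) = P*(2*l + P) = P*(P + 2*l))
(1780237 - 630285)*(v(34, -1220) + 4918849) = (1780237 - 630285)*(-1220*(-1220 + 2*34) + 4918849) = 1149952*(-1220*(-1220 + 68) + 4918849) = 1149952*(-1220*(-1152) + 4918849) = 1149952*(1405440 + 4918849) = 1149952*6324289 = 7272628784128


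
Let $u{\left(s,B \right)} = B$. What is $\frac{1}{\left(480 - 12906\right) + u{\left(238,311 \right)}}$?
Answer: $- \frac{1}{12115} \approx -8.2542 \cdot 10^{-5}$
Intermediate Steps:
$\frac{1}{\left(480 - 12906\right) + u{\left(238,311 \right)}} = \frac{1}{\left(480 - 12906\right) + 311} = \frac{1}{-12426 + 311} = \frac{1}{-12115} = - \frac{1}{12115}$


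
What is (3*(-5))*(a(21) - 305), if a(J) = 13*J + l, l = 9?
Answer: 345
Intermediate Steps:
a(J) = 9 + 13*J (a(J) = 13*J + 9 = 9 + 13*J)
(3*(-5))*(a(21) - 305) = (3*(-5))*((9 + 13*21) - 305) = -15*((9 + 273) - 305) = -15*(282 - 305) = -15*(-23) = 345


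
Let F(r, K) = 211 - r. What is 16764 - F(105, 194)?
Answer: 16658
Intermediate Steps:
16764 - F(105, 194) = 16764 - (211 - 1*105) = 16764 - (211 - 105) = 16764 - 1*106 = 16764 - 106 = 16658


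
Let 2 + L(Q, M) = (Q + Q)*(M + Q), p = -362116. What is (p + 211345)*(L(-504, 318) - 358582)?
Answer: 25796315016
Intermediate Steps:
L(Q, M) = -2 + 2*Q*(M + Q) (L(Q, M) = -2 + (Q + Q)*(M + Q) = -2 + (2*Q)*(M + Q) = -2 + 2*Q*(M + Q))
(p + 211345)*(L(-504, 318) - 358582) = (-362116 + 211345)*((-2 + 2*(-504)² + 2*318*(-504)) - 358582) = -150771*((-2 + 2*254016 - 320544) - 358582) = -150771*((-2 + 508032 - 320544) - 358582) = -150771*(187486 - 358582) = -150771*(-171096) = 25796315016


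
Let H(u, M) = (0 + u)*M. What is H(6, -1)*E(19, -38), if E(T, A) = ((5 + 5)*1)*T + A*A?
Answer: -9804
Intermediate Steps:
H(u, M) = M*u (H(u, M) = u*M = M*u)
E(T, A) = A**2 + 10*T (E(T, A) = (10*1)*T + A**2 = 10*T + A**2 = A**2 + 10*T)
H(6, -1)*E(19, -38) = (-1*6)*((-38)**2 + 10*19) = -6*(1444 + 190) = -6*1634 = -9804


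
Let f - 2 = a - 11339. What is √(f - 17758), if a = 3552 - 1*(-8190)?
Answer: I*√17353 ≈ 131.73*I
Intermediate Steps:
a = 11742 (a = 3552 + 8190 = 11742)
f = 405 (f = 2 + (11742 - 11339) = 2 + 403 = 405)
√(f - 17758) = √(405 - 17758) = √(-17353) = I*√17353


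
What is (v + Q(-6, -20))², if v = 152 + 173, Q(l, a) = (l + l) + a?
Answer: 85849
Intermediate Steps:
Q(l, a) = a + 2*l (Q(l, a) = 2*l + a = a + 2*l)
v = 325
(v + Q(-6, -20))² = (325 + (-20 + 2*(-6)))² = (325 + (-20 - 12))² = (325 - 32)² = 293² = 85849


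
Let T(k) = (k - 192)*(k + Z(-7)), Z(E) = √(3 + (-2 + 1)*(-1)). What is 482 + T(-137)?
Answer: 44897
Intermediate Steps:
Z(E) = 2 (Z(E) = √(3 - 1*(-1)) = √(3 + 1) = √4 = 2)
T(k) = (-192 + k)*(2 + k) (T(k) = (k - 192)*(k + 2) = (-192 + k)*(2 + k))
482 + T(-137) = 482 + (-384 + (-137)² - 190*(-137)) = 482 + (-384 + 18769 + 26030) = 482 + 44415 = 44897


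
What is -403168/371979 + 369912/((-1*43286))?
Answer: -3370674476/350032239 ≈ -9.6296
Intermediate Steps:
-403168/371979 + 369912/((-1*43286)) = -403168*1/371979 + 369912/(-43286) = -403168/371979 + 369912*(-1/43286) = -403168/371979 - 184956/21643 = -3370674476/350032239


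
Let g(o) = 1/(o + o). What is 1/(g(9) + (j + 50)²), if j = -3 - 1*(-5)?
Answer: 18/48673 ≈ 0.00036981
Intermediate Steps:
j = 2 (j = -3 + 5 = 2)
g(o) = 1/(2*o)
1/(g(9) + (j + 50)²) = 1/((½)/9 + (2 + 50)²) = 1/((½)*(⅑) + 52²) = 1/(1/18 + 2704) = 1/(48673/18) = 18/48673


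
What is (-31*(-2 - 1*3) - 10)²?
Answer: 21025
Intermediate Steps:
(-31*(-2 - 1*3) - 10)² = (-31*(-2 - 3) - 10)² = (-31*(-5) - 10)² = (155 - 10)² = 145² = 21025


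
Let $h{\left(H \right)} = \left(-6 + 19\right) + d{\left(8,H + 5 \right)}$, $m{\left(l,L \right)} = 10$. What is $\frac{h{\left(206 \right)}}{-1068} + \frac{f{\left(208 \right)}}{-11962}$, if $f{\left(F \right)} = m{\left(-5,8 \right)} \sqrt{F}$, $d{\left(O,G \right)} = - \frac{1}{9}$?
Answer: $- \frac{29}{2403} - \frac{20 \sqrt{13}}{5981} \approx -0.024125$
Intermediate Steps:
$d{\left(O,G \right)} = - \frac{1}{9}$ ($d{\left(O,G \right)} = \left(-1\right) \frac{1}{9} = - \frac{1}{9}$)
$f{\left(F \right)} = 10 \sqrt{F}$
$h{\left(H \right)} = \frac{116}{9}$ ($h{\left(H \right)} = \left(-6 + 19\right) - \frac{1}{9} = 13 - \frac{1}{9} = \frac{116}{9}$)
$\frac{h{\left(206 \right)}}{-1068} + \frac{f{\left(208 \right)}}{-11962} = \frac{116}{9 \left(-1068\right)} + \frac{10 \sqrt{208}}{-11962} = \frac{116}{9} \left(- \frac{1}{1068}\right) + 10 \cdot 4 \sqrt{13} \left(- \frac{1}{11962}\right) = - \frac{29}{2403} + 40 \sqrt{13} \left(- \frac{1}{11962}\right) = - \frac{29}{2403} - \frac{20 \sqrt{13}}{5981}$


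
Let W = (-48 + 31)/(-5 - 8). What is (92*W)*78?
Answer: 9384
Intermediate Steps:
W = 17/13 (W = -17/(-13) = -17*(-1/13) = 17/13 ≈ 1.3077)
(92*W)*78 = (92*(17/13))*78 = (1564/13)*78 = 9384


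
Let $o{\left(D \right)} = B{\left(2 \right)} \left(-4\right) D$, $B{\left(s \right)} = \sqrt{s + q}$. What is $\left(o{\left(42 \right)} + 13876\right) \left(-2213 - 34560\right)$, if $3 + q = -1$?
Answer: $-510262148 + 6177864 i \sqrt{2} \approx -5.1026 \cdot 10^{8} + 8.7368 \cdot 10^{6} i$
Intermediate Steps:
$q = -4$ ($q = -3 - 1 = -4$)
$B{\left(s \right)} = \sqrt{-4 + s}$ ($B{\left(s \right)} = \sqrt{s - 4} = \sqrt{-4 + s}$)
$o{\left(D \right)} = - 4 i D \sqrt{2}$ ($o{\left(D \right)} = \sqrt{-4 + 2} \left(-4\right) D = \sqrt{-2} \left(-4\right) D = i \sqrt{2} \left(-4\right) D = - 4 i \sqrt{2} D = - 4 i D \sqrt{2}$)
$\left(o{\left(42 \right)} + 13876\right) \left(-2213 - 34560\right) = \left(\left(-4\right) i 42 \sqrt{2} + 13876\right) \left(-2213 - 34560\right) = \left(- 168 i \sqrt{2} + 13876\right) \left(-36773\right) = \left(13876 - 168 i \sqrt{2}\right) \left(-36773\right) = -510262148 + 6177864 i \sqrt{2}$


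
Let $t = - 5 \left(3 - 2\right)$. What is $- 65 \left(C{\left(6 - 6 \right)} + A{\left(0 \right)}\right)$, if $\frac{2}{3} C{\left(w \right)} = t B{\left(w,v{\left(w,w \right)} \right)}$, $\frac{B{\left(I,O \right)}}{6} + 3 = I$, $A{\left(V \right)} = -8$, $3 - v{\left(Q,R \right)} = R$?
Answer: $-8255$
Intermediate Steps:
$v{\left(Q,R \right)} = 3 - R$
$B{\left(I,O \right)} = -18 + 6 I$
$t = -5$ ($t = \left(-5\right) 1 = -5$)
$C{\left(w \right)} = 135 - 45 w$ ($C{\left(w \right)} = \frac{3 \left(- 5 \left(-18 + 6 w\right)\right)}{2} = \frac{3 \left(90 - 30 w\right)}{2} = 135 - 45 w$)
$- 65 \left(C{\left(6 - 6 \right)} + A{\left(0 \right)}\right) = - 65 \left(\left(135 - 45 \left(6 - 6\right)\right) - 8\right) = - 65 \left(\left(135 - 0\right) - 8\right) = - 65 \left(\left(135 + 0\right) - 8\right) = - 65 \left(135 - 8\right) = \left(-65\right) 127 = -8255$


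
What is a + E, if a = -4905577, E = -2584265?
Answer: -7489842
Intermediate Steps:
a + E = -4905577 - 2584265 = -7489842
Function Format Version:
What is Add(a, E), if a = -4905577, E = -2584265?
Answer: -7489842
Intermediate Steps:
Add(a, E) = Add(-4905577, -2584265) = -7489842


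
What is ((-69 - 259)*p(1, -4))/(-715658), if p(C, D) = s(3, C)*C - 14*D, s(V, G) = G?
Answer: 9348/357829 ≈ 0.026124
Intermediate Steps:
p(C, D) = C² - 14*D (p(C, D) = C*C - 14*D = C² - 14*D)
((-69 - 259)*p(1, -4))/(-715658) = ((-69 - 259)*(1² - 14*(-4)))/(-715658) = -328*(1 + 56)*(-1/715658) = -328*57*(-1/715658) = -18696*(-1/715658) = 9348/357829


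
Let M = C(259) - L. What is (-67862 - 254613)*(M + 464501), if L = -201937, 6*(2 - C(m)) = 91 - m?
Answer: -214919268300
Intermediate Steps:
C(m) = -79/6 + m/6 (C(m) = 2 - (91 - m)/6 = 2 + (-91/6 + m/6) = -79/6 + m/6)
M = 201967 (M = (-79/6 + (⅙)*259) - 1*(-201937) = (-79/6 + 259/6) + 201937 = 30 + 201937 = 201967)
(-67862 - 254613)*(M + 464501) = (-67862 - 254613)*(201967 + 464501) = -322475*666468 = -214919268300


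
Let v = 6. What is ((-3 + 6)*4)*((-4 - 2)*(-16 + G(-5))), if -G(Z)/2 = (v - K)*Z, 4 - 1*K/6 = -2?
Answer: 22752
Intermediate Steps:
K = 36 (K = 24 - 6*(-2) = 24 + 12 = 36)
G(Z) = 60*Z (G(Z) = -2*(6 - 1*36)*Z = -2*(6 - 36)*Z = -(-60)*Z = 60*Z)
((-3 + 6)*4)*((-4 - 2)*(-16 + G(-5))) = ((-3 + 6)*4)*((-4 - 2)*(-16 + 60*(-5))) = (3*4)*(-6*(-16 - 300)) = 12*(-6*(-316)) = 12*1896 = 22752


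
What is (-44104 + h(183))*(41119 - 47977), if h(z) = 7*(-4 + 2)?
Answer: 302561244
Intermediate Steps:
h(z) = -14 (h(z) = 7*(-2) = -14)
(-44104 + h(183))*(41119 - 47977) = (-44104 - 14)*(41119 - 47977) = -44118*(-6858) = 302561244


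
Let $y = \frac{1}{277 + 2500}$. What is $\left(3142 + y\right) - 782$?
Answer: $\frac{6553721}{2777} \approx 2360.0$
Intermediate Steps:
$y = \frac{1}{2777} \approx 0.0003601$
$\left(3142 + y\right) - 782 = \left(3142 + \frac{1}{2777}\right) - 782 = \frac{8725335}{2777} - 782 = \frac{6553721}{2777}$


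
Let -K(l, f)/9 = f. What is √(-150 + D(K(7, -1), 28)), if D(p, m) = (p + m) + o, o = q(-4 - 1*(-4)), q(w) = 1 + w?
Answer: 4*I*√7 ≈ 10.583*I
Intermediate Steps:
o = 1 (o = 1 + (-4 - 1*(-4)) = 1 + (-4 + 4) = 1 + 0 = 1)
K(l, f) = -9*f
D(p, m) = 1 + m + p (D(p, m) = (p + m) + 1 = (m + p) + 1 = 1 + m + p)
√(-150 + D(K(7, -1), 28)) = √(-150 + (1 + 28 - 9*(-1))) = √(-150 + (1 + 28 + 9)) = √(-150 + 38) = √(-112) = 4*I*√7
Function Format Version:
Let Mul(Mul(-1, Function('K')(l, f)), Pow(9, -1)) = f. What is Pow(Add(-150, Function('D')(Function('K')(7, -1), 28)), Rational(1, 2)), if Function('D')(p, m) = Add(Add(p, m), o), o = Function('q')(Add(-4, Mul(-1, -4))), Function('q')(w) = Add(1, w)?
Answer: Mul(4, I, Pow(7, Rational(1, 2))) ≈ Mul(10.583, I)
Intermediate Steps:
o = 1 (o = Add(1, Add(-4, Mul(-1, -4))) = Add(1, Add(-4, 4)) = Add(1, 0) = 1)
Function('K')(l, f) = Mul(-9, f)
Function('D')(p, m) = Add(1, m, p) (Function('D')(p, m) = Add(Add(p, m), 1) = Add(Add(m, p), 1) = Add(1, m, p))
Pow(Add(-150, Function('D')(Function('K')(7, -1), 28)), Rational(1, 2)) = Pow(Add(-150, Add(1, 28, Mul(-9, -1))), Rational(1, 2)) = Pow(Add(-150, Add(1, 28, 9)), Rational(1, 2)) = Pow(Add(-150, 38), Rational(1, 2)) = Pow(-112, Rational(1, 2)) = Mul(4, I, Pow(7, Rational(1, 2)))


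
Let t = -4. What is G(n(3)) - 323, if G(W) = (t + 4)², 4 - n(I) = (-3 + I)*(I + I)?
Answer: -323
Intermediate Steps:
n(I) = 4 - 2*I*(-3 + I) (n(I) = 4 - (-3 + I)*(I + I) = 4 - (-3 + I)*2*I = 4 - 2*I*(-3 + I))
G(W) = 0 (G(W) = (-4 + 4)² = 0² = 0)
G(n(3)) - 323 = 0 - 323 = -323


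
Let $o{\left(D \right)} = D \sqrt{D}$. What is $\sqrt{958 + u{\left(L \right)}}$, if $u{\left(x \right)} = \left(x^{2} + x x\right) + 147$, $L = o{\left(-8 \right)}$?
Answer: $9$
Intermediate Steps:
$o{\left(D \right)} = D^{\frac{3}{2}}$
$L = - 16 i \sqrt{2}$ ($L = \left(-8\right)^{\frac{3}{2}} = - 16 i \sqrt{2} \approx - 22.627 i$)
$u{\left(x \right)} = 147 + 2 x^{2}$ ($u{\left(x \right)} = \left(x^{2} + x^{2}\right) + 147 = 2 x^{2} + 147 = 147 + 2 x^{2}$)
$\sqrt{958 + u{\left(L \right)}} = \sqrt{958 + \left(147 + 2 \left(- 16 i \sqrt{2}\right)^{2}\right)} = \sqrt{958 + \left(147 + 2 \left(-512\right)\right)} = \sqrt{958 + \left(147 - 1024\right)} = \sqrt{958 - 877} = \sqrt{81} = 9$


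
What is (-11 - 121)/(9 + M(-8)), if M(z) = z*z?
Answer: -132/73 ≈ -1.8082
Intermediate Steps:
M(z) = z²
(-11 - 121)/(9 + M(-8)) = (-11 - 121)/(9 + (-8)²) = -132/(9 + 64) = -132/73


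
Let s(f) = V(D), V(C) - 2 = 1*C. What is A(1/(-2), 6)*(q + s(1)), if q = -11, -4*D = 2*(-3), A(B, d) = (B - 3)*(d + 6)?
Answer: 315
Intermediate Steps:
A(B, d) = (-3 + B)*(6 + d)
D = 3/2 (D = -(-3)/2 = -¼*(-6) = 3/2 ≈ 1.5000)
V(C) = 2 + C (V(C) = 2 + 1*C = 2 + C)
s(f) = 7/2 (s(f) = 2 + 3/2 = 7/2)
A(1/(-2), 6)*(q + s(1)) = (-18 - 3*6 + 6*(1/(-2)) + (1/(-2))*6)*(-11 + 7/2) = (-18 - 18 + 6*(1*(-½)) + (1*(-½))*6)*(-15/2) = (-18 - 18 + 6*(-½) - ½*6)*(-15/2) = (-18 - 18 - 3 - 3)*(-15/2) = -42*(-15/2) = 315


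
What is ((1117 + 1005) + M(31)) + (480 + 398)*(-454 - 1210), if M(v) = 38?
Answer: -1458832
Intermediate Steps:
((1117 + 1005) + M(31)) + (480 + 398)*(-454 - 1210) = ((1117 + 1005) + 38) + (480 + 398)*(-454 - 1210) = (2122 + 38) + 878*(-1664) = 2160 - 1460992 = -1458832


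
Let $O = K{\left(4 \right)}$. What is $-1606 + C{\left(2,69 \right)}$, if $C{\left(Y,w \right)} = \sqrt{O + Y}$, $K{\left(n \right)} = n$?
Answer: $-1606 + \sqrt{6} \approx -1603.6$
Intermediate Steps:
$O = 4$
$C{\left(Y,w \right)} = \sqrt{4 + Y}$
$-1606 + C{\left(2,69 \right)} = -1606 + \sqrt{4 + 2} = -1606 + \sqrt{6}$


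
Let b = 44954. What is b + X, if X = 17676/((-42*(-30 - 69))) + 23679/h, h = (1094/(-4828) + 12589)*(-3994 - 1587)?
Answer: 1761384173460867478/39178218553089 ≈ 44958.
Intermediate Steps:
h = -169602677719/2414 (h = (1094*(-1/4828) + 12589)*(-5581) = (-547/2414 + 12589)*(-5581) = (30389299/2414)*(-5581) = -169602677719/2414 ≈ -7.0258e+7)
X = 166536625304572/39178218553089 (X = 17676/((-42*(-30 - 69))) + 23679/(-169602677719/2414) = 17676/((-42*(-99))) + 23679*(-2414/169602677719) = 17676/4158 - 57161106/169602677719 = 17676*(1/4158) - 57161106/169602677719 = 982/231 - 57161106/169602677719 = 166536625304572/39178218553089 ≈ 4.2507)
b + X = 44954 + 166536625304572/39178218553089 = 1761384173460867478/39178218553089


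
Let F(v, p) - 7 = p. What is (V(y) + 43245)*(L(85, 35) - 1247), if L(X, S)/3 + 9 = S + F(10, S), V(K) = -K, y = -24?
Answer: -45129567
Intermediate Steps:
F(v, p) = 7 + p
L(X, S) = -6 + 6*S (L(X, S) = -27 + 3*(S + (7 + S)) = -27 + 3*(7 + 2*S) = -27 + (21 + 6*S) = -6 + 6*S)
(V(y) + 43245)*(L(85, 35) - 1247) = (-1*(-24) + 43245)*((-6 + 6*35) - 1247) = (24 + 43245)*((-6 + 210) - 1247) = 43269*(204 - 1247) = 43269*(-1043) = -45129567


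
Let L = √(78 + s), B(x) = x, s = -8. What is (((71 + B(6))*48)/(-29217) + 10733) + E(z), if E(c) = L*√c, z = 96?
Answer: 104527455/9739 + 8*√105 ≈ 10815.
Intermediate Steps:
L = √70 (L = √(78 - 8) = √70 ≈ 8.3666)
E(c) = √70*√c
(((71 + B(6))*48)/(-29217) + 10733) + E(z) = (((71 + 6)*48)/(-29217) + 10733) + √70*√96 = ((77*48)*(-1/29217) + 10733) + √70*(4*√6) = (3696*(-1/29217) + 10733) + 8*√105 = (-1232/9739 + 10733) + 8*√105 = 104527455/9739 + 8*√105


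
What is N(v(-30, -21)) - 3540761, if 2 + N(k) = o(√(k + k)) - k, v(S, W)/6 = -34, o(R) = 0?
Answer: -3540559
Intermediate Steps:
v(S, W) = -204 (v(S, W) = 6*(-34) = -204)
N(k) = -2 - k (N(k) = -2 + (0 - k) = -2 - k)
N(v(-30, -21)) - 3540761 = (-2 - 1*(-204)) - 3540761 = (-2 + 204) - 3540761 = 202 - 3540761 = -3540559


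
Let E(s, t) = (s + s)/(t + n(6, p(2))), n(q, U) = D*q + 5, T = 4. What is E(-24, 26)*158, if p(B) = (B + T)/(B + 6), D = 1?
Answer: -7584/37 ≈ -204.97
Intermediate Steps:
p(B) = (4 + B)/(6 + B) (p(B) = (B + 4)/(B + 6) = (4 + B)/(6 + B))
n(q, U) = 5 + q (n(q, U) = 1*q + 5 = q + 5 = 5 + q)
E(s, t) = 2*s/(11 + t) (E(s, t) = (s + s)/(t + (5 + 6)) = (2*s)/(t + 11) = (2*s)/(11 + t) = 2*s/(11 + t))
E(-24, 26)*158 = (2*(-24)/(11 + 26))*158 = (2*(-24)/37)*158 = (2*(-24)*(1/37))*158 = -48/37*158 = -7584/37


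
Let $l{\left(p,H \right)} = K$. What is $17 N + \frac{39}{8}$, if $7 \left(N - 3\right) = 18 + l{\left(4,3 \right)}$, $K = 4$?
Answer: $\frac{6121}{56} \approx 109.3$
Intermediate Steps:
$l{\left(p,H \right)} = 4$
$N = \frac{43}{7}$ ($N = 3 + \frac{18 + 4}{7} = 3 + \frac{1}{7} \cdot 22 = 3 + \frac{22}{7} = \frac{43}{7} \approx 6.1429$)
$17 N + \frac{39}{8} = 17 \cdot \frac{43}{7} + \frac{39}{8} = \frac{731}{7} + 39 \cdot \frac{1}{8} = \frac{731}{7} + \frac{39}{8} = \frac{6121}{56}$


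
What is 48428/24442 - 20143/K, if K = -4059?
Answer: 31313839/4509549 ≈ 6.9439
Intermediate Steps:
48428/24442 - 20143/K = 48428/24442 - 20143/(-4059) = 48428*(1/24442) - 20143*(-1/4059) = 24214/12221 + 20143/4059 = 31313839/4509549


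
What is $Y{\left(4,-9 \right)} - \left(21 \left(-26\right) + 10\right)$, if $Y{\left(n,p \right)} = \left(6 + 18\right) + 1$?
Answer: $561$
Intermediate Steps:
$Y{\left(n,p \right)} = 25$ ($Y{\left(n,p \right)} = 24 + 1 = 25$)
$Y{\left(4,-9 \right)} - \left(21 \left(-26\right) + 10\right) = 25 - \left(21 \left(-26\right) + 10\right) = 25 - \left(-546 + 10\right) = 25 - -536 = 25 + 536 = 561$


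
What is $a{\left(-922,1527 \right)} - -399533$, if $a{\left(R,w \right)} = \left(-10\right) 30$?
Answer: $399233$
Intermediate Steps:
$a{\left(R,w \right)} = -300$
$a{\left(-922,1527 \right)} - -399533 = -300 - -399533 = -300 + 399533 = 399233$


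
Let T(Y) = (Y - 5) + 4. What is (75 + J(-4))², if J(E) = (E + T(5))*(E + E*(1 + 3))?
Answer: 5625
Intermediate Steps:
T(Y) = -1 + Y (T(Y) = (-5 + Y) + 4 = -1 + Y)
J(E) = 5*E*(4 + E) (J(E) = (E + (-1 + 5))*(E + E*(1 + 3)) = (E + 4)*(E + E*4) = (4 + E)*(E + 4*E) = (4 + E)*(5*E) = 5*E*(4 + E))
(75 + J(-4))² = (75 + 5*(-4)*(4 - 4))² = (75 + 5*(-4)*0)² = (75 + 0)² = 75² = 5625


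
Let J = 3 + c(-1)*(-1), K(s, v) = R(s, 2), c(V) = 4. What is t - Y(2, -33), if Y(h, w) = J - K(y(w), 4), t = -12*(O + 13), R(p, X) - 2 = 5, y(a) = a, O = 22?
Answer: -412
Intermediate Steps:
R(p, X) = 7 (R(p, X) = 2 + 5 = 7)
K(s, v) = 7
J = -1 (J = 3 + 4*(-1) = 3 - 4 = -1)
t = -420 (t = -12*(22 + 13) = -12*35 = -420)
Y(h, w) = -8 (Y(h, w) = -1 - 1*7 = -1 - 7 = -8)
t - Y(2, -33) = -420 - 1*(-8) = -420 + 8 = -412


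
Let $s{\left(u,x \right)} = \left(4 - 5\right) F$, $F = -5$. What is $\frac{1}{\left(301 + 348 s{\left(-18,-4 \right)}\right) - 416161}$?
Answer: $- \frac{1}{414120} \approx -2.4148 \cdot 10^{-6}$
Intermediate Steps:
$s{\left(u,x \right)} = 5$ ($s{\left(u,x \right)} = \left(4 - 5\right) \left(-5\right) = \left(-1\right) \left(-5\right) = 5$)
$\frac{1}{\left(301 + 348 s{\left(-18,-4 \right)}\right) - 416161} = \frac{1}{\left(301 + 348 \cdot 5\right) - 416161} = \frac{1}{\left(301 + 1740\right) - 416161} = \frac{1}{2041 - 416161} = \frac{1}{-414120} = - \frac{1}{414120}$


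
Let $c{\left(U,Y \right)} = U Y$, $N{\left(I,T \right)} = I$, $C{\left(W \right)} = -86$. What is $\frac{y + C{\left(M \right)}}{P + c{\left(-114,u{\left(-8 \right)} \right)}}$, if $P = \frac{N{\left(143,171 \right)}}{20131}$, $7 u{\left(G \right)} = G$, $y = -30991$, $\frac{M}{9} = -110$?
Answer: $- \frac{4379277609}{18360473} \approx -238.52$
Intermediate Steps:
$M = -990$ ($M = 9 \left(-110\right) = -990$)
$u{\left(G \right)} = \frac{G}{7}$
$P = \frac{143}{20131} \approx 0.0071035$
$\frac{y + C{\left(M \right)}}{P + c{\left(-114,u{\left(-8 \right)} \right)}} = \frac{-30991 - 86}{\frac{143}{20131} - 114 \cdot \frac{1}{7} \left(-8\right)} = - \frac{31077}{\frac{143}{20131} - - \frac{912}{7}} = - \frac{31077}{\frac{143}{20131} + \frac{912}{7}} = - \frac{31077}{\frac{18360473}{140917}} = \left(-31077\right) \frac{140917}{18360473} = - \frac{4379277609}{18360473}$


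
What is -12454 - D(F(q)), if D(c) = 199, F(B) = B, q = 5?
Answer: -12653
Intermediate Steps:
-12454 - D(F(q)) = -12454 - 1*199 = -12454 - 199 = -12653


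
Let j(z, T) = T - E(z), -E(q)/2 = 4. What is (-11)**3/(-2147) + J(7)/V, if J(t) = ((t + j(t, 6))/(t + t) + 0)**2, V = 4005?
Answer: 2371327/3821660 ≈ 0.62050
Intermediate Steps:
E(q) = -8 (E(q) = -2*4 = -8)
j(z, T) = 8 + T (j(z, T) = T - 1*(-8) = T + 8 = 8 + T)
J(t) = (14 + t)**2/(4*t**2) (J(t) = ((t + (8 + 6))/(t + t) + 0)**2 = ((t + 14)/((2*t)) + 0)**2 = ((14 + t)*(1/(2*t)) + 0)**2 = ((14 + t)/(2*t) + 0)**2 = ((14 + t)/(2*t))**2 = (14 + t)**2/(4*t**2))
(-11)**3/(-2147) + J(7)/V = (-11)**3/(-2147) + ((1/4)*(14 + 7)**2/7**2)/4005 = -1331*(-1/2147) + ((1/4)*(1/49)*21**2)*(1/4005) = 1331/2147 + ((1/4)*(1/49)*441)*(1/4005) = 1331/2147 + (9/4)*(1/4005) = 1331/2147 + 1/1780 = 2371327/3821660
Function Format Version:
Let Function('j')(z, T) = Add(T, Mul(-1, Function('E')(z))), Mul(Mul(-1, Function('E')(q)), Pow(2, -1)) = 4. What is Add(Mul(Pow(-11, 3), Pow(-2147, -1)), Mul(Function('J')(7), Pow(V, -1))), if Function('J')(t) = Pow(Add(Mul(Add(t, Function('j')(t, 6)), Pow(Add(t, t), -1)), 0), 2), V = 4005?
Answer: Rational(2371327, 3821660) ≈ 0.62050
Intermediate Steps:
Function('E')(q) = -8 (Function('E')(q) = Mul(-2, 4) = -8)
Function('j')(z, T) = Add(8, T) (Function('j')(z, T) = Add(T, Mul(-1, -8)) = Add(T, 8) = Add(8, T))
Function('J')(t) = Mul(Rational(1, 4), Pow(t, -2), Pow(Add(14, t), 2)) (Function('J')(t) = Pow(Add(Mul(Add(t, Add(8, 6)), Pow(Add(t, t), -1)), 0), 2) = Pow(Add(Mul(Add(t, 14), Pow(Mul(2, t), -1)), 0), 2) = Pow(Add(Mul(Add(14, t), Mul(Rational(1, 2), Pow(t, -1))), 0), 2) = Pow(Add(Mul(Rational(1, 2), Pow(t, -1), Add(14, t)), 0), 2) = Pow(Mul(Rational(1, 2), Pow(t, -1), Add(14, t)), 2) = Mul(Rational(1, 4), Pow(t, -2), Pow(Add(14, t), 2)))
Add(Mul(Pow(-11, 3), Pow(-2147, -1)), Mul(Function('J')(7), Pow(V, -1))) = Add(Mul(Pow(-11, 3), Pow(-2147, -1)), Mul(Mul(Rational(1, 4), Pow(7, -2), Pow(Add(14, 7), 2)), Pow(4005, -1))) = Add(Mul(-1331, Rational(-1, 2147)), Mul(Mul(Rational(1, 4), Rational(1, 49), Pow(21, 2)), Rational(1, 4005))) = Add(Rational(1331, 2147), Mul(Mul(Rational(1, 4), Rational(1, 49), 441), Rational(1, 4005))) = Add(Rational(1331, 2147), Mul(Rational(9, 4), Rational(1, 4005))) = Add(Rational(1331, 2147), Rational(1, 1780)) = Rational(2371327, 3821660)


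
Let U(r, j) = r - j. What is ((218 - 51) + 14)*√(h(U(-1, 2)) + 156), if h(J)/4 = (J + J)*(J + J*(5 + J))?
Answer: 362*√93 ≈ 3491.0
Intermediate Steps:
h(J) = 8*J*(J + J*(5 + J)) (h(J) = 4*((J + J)*(J + J*(5 + J))) = 4*((2*J)*(J + J*(5 + J))) = 4*(2*J*(J + J*(5 + J))) = 8*J*(J + J*(5 + J)))
((218 - 51) + 14)*√(h(U(-1, 2)) + 156) = ((218 - 51) + 14)*√(8*(-1 - 1*2)²*(6 + (-1 - 1*2)) + 156) = (167 + 14)*√(8*(-1 - 2)²*(6 + (-1 - 2)) + 156) = 181*√(8*(-3)²*(6 - 3) + 156) = 181*√(8*9*3 + 156) = 181*√(216 + 156) = 181*√372 = 181*(2*√93) = 362*√93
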